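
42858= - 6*( - 7143)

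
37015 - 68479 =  - 31464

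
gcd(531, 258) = 3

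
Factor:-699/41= -3^1 * 41^(-1 ) * 233^1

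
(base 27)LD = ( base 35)gk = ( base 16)244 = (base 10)580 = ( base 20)190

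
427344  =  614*696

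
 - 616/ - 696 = 77/87 =0.89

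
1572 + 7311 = 8883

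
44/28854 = 22/14427 = 0.00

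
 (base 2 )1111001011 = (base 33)TE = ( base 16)3cb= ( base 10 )971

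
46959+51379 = 98338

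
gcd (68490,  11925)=45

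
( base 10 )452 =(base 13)28A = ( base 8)704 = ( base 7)1214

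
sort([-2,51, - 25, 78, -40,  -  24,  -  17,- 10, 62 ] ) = [ - 40, - 25 ,-24, - 17, - 10, - 2,51,62, 78 ]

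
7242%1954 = 1380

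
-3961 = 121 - 4082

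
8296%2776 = 2744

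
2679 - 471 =2208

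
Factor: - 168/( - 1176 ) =7^ ( - 1 )=1/7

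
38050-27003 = 11047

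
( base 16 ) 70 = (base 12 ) 94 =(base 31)3J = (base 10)112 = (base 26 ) 48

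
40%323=40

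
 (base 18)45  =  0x4d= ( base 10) 77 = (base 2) 1001101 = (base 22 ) 3b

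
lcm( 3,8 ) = 24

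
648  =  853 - 205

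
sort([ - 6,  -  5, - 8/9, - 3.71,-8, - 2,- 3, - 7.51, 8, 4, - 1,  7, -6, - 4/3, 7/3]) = [ - 8,  -  7.51 , - 6, - 6, - 5, - 3.71, - 3,  -  2,-4/3,  -  1,-8/9,7/3,4 , 7,8 ] 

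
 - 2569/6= -2569/6  =  - 428.17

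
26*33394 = 868244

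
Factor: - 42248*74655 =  - 2^3 * 3^3*5^1* 7^1*79^1*5281^1 = - 3154024440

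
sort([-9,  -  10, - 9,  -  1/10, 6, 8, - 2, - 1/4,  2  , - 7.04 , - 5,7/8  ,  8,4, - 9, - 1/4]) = [ - 10, - 9, - 9 , - 9,  -  7.04, - 5, - 2, - 1/4, - 1/4, - 1/10 , 7/8,2, 4,6,8 , 8] 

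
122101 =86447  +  35654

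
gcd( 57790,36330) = 10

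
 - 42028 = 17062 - 59090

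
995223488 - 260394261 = 734829227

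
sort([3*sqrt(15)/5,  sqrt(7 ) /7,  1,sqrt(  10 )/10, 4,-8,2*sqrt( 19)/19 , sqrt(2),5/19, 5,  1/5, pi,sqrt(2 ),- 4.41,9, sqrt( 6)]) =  [-8,-4.41, 1/5, 5/19 , sqrt(10 )/10,sqrt( 7 )/7, 2*sqrt( 19)/19 , 1, sqrt( 2 ), sqrt(2),3*sqrt(15 ) /5,  sqrt ( 6), pi  ,  4,  5, 9]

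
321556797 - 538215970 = -216659173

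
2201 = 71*31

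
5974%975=124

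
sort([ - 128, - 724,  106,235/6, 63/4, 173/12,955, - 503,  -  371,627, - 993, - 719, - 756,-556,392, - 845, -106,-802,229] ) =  [ - 993,-845 , - 802, - 756,-724, - 719,  -  556, - 503, - 371, - 128, - 106,173/12,63/4, 235/6,106,229, 392,627,955]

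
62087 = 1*62087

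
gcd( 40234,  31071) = 1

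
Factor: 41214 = 2^1 *3^1 * 6869^1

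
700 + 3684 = 4384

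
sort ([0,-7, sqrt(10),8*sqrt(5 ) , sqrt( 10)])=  [ - 7,0, sqrt( 10 ), sqrt (10 ),8*sqrt( 5 )]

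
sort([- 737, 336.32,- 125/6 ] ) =[ -737, - 125/6, 336.32 ] 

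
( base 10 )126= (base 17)77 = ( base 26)4m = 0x7E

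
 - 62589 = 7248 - 69837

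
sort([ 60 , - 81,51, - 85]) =[ - 85, - 81, 51,60 ] 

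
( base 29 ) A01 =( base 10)8411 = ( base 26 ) cbd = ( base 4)2003123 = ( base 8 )20333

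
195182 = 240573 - 45391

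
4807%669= 124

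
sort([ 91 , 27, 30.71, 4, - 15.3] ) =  [ - 15.3,4, 27,30.71, 91]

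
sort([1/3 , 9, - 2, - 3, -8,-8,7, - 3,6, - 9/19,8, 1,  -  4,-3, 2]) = [-8, - 8, - 4, - 3, - 3, - 3, - 2, - 9/19, 1/3,  1, 2, 6, 7, 8, 9 ]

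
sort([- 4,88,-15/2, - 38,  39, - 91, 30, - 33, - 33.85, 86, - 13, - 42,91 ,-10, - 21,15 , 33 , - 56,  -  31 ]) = [ - 91, - 56,-42, -38, - 33.85, - 33, - 31 , - 21, - 13 , - 10,-15/2,-4, 15, 30,33,39,86,  88, 91 ] 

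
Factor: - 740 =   -  2^2*5^1 * 37^1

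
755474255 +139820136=895294391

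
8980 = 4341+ 4639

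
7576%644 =492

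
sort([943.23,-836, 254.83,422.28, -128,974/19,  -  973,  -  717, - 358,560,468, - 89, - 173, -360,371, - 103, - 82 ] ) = [ - 973, - 836, - 717, - 360,-358, - 173, - 128, - 103, - 89, - 82, 974/19,254.83, 371,422.28, 468,560,943.23] 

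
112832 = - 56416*( - 2 )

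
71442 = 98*729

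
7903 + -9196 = - 1293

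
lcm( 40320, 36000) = 1008000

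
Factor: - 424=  - 2^3 * 53^1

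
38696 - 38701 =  - 5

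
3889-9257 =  - 5368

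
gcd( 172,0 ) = 172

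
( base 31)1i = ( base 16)31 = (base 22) 25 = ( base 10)49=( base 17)2f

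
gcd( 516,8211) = 3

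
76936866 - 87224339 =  - 10287473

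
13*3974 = 51662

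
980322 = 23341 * 42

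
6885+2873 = 9758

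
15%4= 3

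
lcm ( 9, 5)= 45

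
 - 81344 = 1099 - 82443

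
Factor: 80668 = 2^2*7^1*43^1*67^1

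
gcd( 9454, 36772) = 58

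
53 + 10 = 63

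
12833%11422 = 1411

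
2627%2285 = 342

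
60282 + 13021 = 73303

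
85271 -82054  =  3217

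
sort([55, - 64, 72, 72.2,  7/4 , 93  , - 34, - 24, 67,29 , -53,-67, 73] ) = [  -  67,-64,  -  53 , - 34, - 24,7/4,29,55,67,72,  72.2 , 73,93]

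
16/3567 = 16/3567 = 0.00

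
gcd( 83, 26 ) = 1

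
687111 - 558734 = 128377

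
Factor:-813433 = -17^1 * 59^1*811^1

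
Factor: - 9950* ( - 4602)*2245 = 2^2*3^1*5^3*  13^1*59^1 *199^1*449^1 = 102798325500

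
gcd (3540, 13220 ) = 20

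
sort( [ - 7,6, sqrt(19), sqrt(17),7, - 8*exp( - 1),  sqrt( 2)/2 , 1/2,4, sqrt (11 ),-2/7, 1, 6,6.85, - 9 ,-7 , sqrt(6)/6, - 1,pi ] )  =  [ - 9, - 7 , - 7 , - 8*exp( - 1 ), - 1, -2/7,sqrt(6)/6, 1/2,  sqrt( 2)/2, 1 , pi, sqrt(11), 4,sqrt(17),  sqrt( 19 ),6,6, 6.85,7]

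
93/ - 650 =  - 93/650= -0.14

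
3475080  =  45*77224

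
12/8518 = 6/4259 = 0.00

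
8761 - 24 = 8737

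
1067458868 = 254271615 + 813187253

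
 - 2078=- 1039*2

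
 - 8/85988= - 1+21495/21497 = - 0.00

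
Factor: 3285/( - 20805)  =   - 3^1*19^ ( - 1 ) =- 3/19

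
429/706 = 429/706 = 0.61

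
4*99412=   397648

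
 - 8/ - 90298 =4/45149 = 0.00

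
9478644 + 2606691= 12085335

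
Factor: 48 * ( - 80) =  - 2^8*3^1*5^1 = - 3840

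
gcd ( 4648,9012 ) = 4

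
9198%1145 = 38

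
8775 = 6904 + 1871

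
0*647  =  0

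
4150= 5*830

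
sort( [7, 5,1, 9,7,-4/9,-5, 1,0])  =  [ - 5, - 4/9, 0,1, 1,5,  7,7,9 ]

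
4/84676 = 1/21169= 0.00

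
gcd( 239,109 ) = 1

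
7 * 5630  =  39410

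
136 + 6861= 6997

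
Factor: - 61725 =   -  3^1*5^2*823^1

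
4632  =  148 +4484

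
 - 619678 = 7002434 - 7622112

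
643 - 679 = -36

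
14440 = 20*722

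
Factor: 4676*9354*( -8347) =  -365091970488 = - 2^3*3^1*7^1*17^1*167^1*491^1*1559^1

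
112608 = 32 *3519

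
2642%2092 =550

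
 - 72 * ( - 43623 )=3140856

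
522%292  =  230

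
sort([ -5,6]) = [  -  5,6 ] 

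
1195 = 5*239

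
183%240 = 183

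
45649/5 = 9129 + 4/5  =  9129.80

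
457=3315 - 2858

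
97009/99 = 979 + 8/9 = 979.89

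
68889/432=159 + 67/144  =  159.47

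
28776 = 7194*4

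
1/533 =1/533 = 0.00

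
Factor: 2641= 19^1*139^1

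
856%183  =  124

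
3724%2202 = 1522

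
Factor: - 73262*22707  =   - 2^1 * 3^3*7^1*29^2*5233^1 =- 1663560234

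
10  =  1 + 9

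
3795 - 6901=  - 3106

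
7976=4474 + 3502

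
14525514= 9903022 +4622492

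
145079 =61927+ 83152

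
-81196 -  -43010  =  -38186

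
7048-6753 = 295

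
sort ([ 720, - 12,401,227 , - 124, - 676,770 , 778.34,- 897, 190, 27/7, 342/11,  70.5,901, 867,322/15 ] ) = [ - 897,  -  676, - 124,-12, 27/7, 322/15 , 342/11, 70.5,190, 227,401,720 , 770, 778.34, 867,  901]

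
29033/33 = 29033/33 = 879.79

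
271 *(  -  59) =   -  15989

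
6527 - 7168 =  - 641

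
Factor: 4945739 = 67^1*97^1*761^1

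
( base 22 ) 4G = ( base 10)104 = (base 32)38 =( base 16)68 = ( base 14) 76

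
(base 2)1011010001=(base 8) 1321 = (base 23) 188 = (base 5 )10341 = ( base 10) 721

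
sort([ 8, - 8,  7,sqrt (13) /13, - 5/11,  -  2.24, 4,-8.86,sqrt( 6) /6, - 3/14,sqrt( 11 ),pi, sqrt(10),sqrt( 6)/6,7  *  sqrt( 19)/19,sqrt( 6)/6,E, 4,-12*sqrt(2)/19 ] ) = [ - 8.86 ,- 8,-2.24, - 12 *sqrt( 2) /19, - 5/11, - 3/14, sqrt( 13)/13,  sqrt( 6)/6, sqrt(6 ) /6, sqrt( 6) /6,7*sqrt(19)/19,E,pi, sqrt(10), sqrt(11 ), 4, 4,7, 8]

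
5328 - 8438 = -3110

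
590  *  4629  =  2731110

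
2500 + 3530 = 6030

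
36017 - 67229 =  - 31212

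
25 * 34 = 850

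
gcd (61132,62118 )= 986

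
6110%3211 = 2899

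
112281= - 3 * ( - 37427)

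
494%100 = 94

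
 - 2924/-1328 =2+67/332 = 2.20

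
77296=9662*8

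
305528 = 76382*4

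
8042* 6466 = 51999572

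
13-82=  - 69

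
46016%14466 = 2618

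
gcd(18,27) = 9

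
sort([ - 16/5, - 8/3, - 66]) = [ - 66, - 16/5, - 8/3]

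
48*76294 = 3662112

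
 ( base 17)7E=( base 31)49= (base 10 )133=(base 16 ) 85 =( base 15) 8d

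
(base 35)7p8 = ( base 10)9458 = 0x24f2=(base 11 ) 7119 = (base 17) 1FC6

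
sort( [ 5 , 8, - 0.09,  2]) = [ - 0.09, 2,5 , 8] 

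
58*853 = 49474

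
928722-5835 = 922887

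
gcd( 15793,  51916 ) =1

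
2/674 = 1/337 = 0.00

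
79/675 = 79/675=0.12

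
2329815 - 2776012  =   - 446197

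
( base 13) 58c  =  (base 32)U1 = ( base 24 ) 1g1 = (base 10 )961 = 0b1111000001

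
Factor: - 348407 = - 348407^1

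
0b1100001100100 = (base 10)6244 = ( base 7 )24130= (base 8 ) 14144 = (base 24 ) ak4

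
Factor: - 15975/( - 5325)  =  3^1= 3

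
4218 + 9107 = 13325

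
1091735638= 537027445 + 554708193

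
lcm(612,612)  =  612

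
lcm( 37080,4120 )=37080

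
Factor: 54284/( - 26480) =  - 41/20 = -2^(-2 )*5^( - 1) *41^1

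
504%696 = 504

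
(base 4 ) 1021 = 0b1001001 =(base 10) 73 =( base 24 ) 31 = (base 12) 61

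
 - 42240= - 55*768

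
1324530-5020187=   - 3695657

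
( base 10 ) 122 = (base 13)95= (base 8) 172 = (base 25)4m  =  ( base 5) 442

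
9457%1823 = 342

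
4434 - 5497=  - 1063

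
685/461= 1+224/461 = 1.49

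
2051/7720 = 2051/7720 = 0.27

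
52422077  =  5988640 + 46433437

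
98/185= 98/185  =  0.53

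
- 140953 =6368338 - 6509291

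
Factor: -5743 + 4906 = - 837 = - 3^3*31^1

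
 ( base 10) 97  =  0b1100001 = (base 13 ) 76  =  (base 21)4D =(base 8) 141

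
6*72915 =437490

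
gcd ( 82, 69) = 1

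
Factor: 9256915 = 5^1 * 311^1*5953^1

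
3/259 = 3/259=0.01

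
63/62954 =63/62954 = 0.00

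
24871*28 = 696388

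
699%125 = 74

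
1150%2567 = 1150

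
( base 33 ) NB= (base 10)770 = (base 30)PK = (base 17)2B5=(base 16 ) 302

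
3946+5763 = 9709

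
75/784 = 75/784 = 0.10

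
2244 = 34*66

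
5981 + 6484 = 12465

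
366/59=366/59= 6.20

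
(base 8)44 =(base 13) 2a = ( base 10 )36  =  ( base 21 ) 1f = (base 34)12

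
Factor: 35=5^1*7^1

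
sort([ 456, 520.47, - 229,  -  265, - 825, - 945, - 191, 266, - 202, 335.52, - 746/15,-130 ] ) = [ -945, - 825, - 265, - 229,-202, -191, - 130, - 746/15  ,  266, 335.52,456, 520.47]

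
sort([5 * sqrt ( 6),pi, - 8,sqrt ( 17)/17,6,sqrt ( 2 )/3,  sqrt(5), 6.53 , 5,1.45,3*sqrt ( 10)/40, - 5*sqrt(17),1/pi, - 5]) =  [-5*sqrt(17 ), - 8, - 5,3*sqrt(10) /40, sqrt( 17)/17,1/pi,sqrt (2)/3,1.45, sqrt( 5 ),pi, 5, 6,6.53 , 5*sqrt( 6)] 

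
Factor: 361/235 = 5^( - 1) * 19^2* 47^ ( - 1)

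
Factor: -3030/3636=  - 2^ ( - 1 )*3^( - 1 )*5^1 = - 5/6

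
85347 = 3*28449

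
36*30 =1080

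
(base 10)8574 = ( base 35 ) 6yy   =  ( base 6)103410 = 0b10000101111110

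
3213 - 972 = 2241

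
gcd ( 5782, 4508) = 98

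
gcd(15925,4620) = 35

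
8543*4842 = 41365206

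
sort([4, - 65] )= [ - 65, 4]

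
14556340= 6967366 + 7588974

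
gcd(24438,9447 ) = 3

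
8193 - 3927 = 4266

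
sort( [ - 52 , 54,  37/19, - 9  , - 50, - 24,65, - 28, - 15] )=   [ - 52, - 50, - 28, - 24,-15, - 9, 37/19,  54, 65]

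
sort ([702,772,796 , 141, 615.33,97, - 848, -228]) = [-848,-228, 97,141,  615.33,702,772 , 796] 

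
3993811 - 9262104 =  - 5268293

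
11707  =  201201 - 189494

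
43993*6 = 263958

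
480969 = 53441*9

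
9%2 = 1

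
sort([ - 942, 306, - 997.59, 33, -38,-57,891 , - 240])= [  -  997.59, - 942, - 240, - 57, - 38,33  ,  306,  891 ]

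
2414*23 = 55522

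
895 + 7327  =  8222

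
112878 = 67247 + 45631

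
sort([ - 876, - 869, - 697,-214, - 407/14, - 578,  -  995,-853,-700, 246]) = [- 995, - 876,-869,-853,-700, - 697, - 578, - 214, - 407/14,  246]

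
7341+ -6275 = 1066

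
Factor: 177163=7^1*25309^1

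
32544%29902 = 2642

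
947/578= 947/578 =1.64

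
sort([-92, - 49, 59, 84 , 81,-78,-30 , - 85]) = [ - 92, - 85 , - 78,-49,-30, 59,81, 84]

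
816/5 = 163+1/5 = 163.20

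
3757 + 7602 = 11359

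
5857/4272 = 1 + 1585/4272 =1.37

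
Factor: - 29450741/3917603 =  -19^2*23^1*61^( - 1)*  3547^1 *64223^( - 1) 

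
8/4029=8/4029 = 0.00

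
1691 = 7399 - 5708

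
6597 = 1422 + 5175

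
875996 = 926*946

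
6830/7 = 6830/7 = 975.71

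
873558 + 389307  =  1262865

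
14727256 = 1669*8824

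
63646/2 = 31823  =  31823.00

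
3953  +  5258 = 9211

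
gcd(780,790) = 10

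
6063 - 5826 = 237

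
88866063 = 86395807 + 2470256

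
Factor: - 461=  - 461^1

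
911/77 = 11 + 64/77  =  11.83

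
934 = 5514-4580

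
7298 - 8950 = -1652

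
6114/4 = 1528+1/2 = 1528.50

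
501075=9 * 55675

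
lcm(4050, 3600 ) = 32400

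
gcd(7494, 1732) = 2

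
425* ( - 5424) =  - 2305200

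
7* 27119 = 189833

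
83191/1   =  83191=83191.00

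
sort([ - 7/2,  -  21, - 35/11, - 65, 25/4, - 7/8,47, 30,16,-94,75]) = [ - 94, - 65, - 21 , - 7/2, - 35/11, - 7/8,  25/4, 16,  30, 47, 75 ]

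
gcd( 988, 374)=2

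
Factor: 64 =2^6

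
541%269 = 3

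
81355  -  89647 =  - 8292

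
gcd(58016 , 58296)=56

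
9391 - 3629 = 5762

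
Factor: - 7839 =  -3^2*13^1 * 67^1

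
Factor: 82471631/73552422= 2^( - 1 )*3^(- 1)*11^1*37^1*97^1*2089^1*12258737^( - 1)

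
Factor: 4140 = 2^2*3^2* 5^1*  23^1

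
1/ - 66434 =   -  1+66433/66434 = - 0.00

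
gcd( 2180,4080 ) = 20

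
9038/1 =9038 = 9038.00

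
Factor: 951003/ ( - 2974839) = -3^1*7^(  -  5)*59^(-1)*105667^1 = -317001/991613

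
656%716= 656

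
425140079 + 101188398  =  526328477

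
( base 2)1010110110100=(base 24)9fc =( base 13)26B5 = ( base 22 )BAC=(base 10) 5556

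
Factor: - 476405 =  - 5^1*151^1*631^1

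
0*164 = 0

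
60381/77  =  784 + 13/77 = 784.17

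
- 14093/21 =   -  672 + 19/21 = - 671.10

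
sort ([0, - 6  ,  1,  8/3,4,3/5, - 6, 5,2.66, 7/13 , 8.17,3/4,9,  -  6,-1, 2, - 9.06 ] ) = [-9.06,-6, - 6,-6 , - 1, 0,7/13, 3/5,3/4, 1 , 2,2.66, 8/3, 4,  5, 8.17 , 9]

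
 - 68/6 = - 34/3 = - 11.33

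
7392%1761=348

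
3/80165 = 3/80165 = 0.00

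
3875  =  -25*( - 155 ) 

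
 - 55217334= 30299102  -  85516436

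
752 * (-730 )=  -  548960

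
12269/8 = 1533 + 5/8 = 1533.62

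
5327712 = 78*68304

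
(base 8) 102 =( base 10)66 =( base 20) 36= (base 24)2I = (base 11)60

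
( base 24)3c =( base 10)84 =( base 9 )103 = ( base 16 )54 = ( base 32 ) 2k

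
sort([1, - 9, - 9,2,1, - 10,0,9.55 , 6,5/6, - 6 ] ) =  [ - 10 , - 9,-9, - 6, 0, 5/6,1,1,2,6,9.55] 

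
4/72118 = 2/36059 = 0.00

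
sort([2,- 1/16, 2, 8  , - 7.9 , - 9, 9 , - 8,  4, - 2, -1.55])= [ - 9, - 8, - 7.9, - 2, - 1.55, - 1/16, 2, 2, 4,8 , 9] 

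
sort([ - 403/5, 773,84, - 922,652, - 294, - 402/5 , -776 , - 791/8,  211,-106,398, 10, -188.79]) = [  -  922, - 776, - 294, - 188.79, - 106, - 791/8, - 403/5,  -  402/5, 10,84, 211,398,652,773] 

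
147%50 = 47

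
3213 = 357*9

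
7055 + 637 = 7692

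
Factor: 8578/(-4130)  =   - 5^( - 1)*7^( - 1)*59^(-1 )*4289^1 = - 4289/2065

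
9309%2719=1152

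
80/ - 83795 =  - 16/16759 = - 0.00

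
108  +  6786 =6894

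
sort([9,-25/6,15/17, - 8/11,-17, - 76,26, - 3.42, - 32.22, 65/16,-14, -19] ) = [-76,-32.22, - 19,-17, - 14, - 25/6 , - 3.42, - 8/11, 15/17,65/16,9, 26 ]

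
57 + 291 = 348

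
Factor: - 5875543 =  - 503^1*11681^1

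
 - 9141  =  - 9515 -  - 374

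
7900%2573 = 181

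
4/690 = 2/345 = 0.01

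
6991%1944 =1159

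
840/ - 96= - 9 + 1/4= -8.75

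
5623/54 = 5623/54=104.13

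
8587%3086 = 2415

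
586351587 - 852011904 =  - 265660317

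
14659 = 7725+6934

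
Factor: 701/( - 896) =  - 2^( - 7 )*7^( - 1 )*701^1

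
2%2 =0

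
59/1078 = 59/1078 = 0.05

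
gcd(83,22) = 1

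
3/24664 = 3/24664 = 0.00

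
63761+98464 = 162225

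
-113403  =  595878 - 709281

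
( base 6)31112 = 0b1000000110100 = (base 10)4148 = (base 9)5618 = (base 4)1000310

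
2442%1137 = 168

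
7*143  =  1001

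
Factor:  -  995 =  - 5^1*199^1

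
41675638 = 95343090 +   -  53667452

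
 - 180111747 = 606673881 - 786785628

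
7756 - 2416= 5340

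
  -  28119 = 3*( - 9373 )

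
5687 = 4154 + 1533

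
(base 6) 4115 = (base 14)491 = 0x38f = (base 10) 911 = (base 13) 551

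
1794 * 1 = 1794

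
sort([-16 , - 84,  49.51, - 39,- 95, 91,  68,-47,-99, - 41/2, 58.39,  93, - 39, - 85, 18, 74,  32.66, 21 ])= [  -  99 , - 95 ,  -  85, - 84,  -  47, - 39, - 39, - 41/2, - 16, 18 , 21,  32.66, 49.51,58.39,68,74 , 91,93]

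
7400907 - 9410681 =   -  2009774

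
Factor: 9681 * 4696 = 2^3 * 3^1*7^1*461^1*587^1 = 45461976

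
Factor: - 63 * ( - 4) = 2^2 *3^2*7^1 = 252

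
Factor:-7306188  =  -2^2*3^1*89^1* 6841^1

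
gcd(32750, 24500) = 250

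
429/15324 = 143/5108 = 0.03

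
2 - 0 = 2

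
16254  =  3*5418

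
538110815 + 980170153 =1518280968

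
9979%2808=1555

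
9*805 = 7245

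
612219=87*7037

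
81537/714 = 114+47/238=114.20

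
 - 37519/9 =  - 4169 + 2/9 = - 4168.78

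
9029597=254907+8774690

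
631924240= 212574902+419349338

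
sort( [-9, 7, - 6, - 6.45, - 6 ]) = [ - 9, - 6.45, - 6, - 6,  7] 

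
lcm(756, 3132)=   21924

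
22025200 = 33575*656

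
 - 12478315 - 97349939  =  -109828254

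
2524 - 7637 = - 5113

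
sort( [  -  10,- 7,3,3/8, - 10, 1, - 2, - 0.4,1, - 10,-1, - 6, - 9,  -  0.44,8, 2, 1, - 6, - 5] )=[- 10,- 10, - 10, - 9, - 7, - 6, - 6, - 5, - 2, - 1, - 0.44  , - 0.4 , 3/8,1, 1,1,2,  3, 8] 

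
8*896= 7168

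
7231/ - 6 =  - 1206 + 5/6 = - 1205.17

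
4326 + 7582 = 11908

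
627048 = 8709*72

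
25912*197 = 5104664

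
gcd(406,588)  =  14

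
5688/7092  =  158/197 = 0.80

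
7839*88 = 689832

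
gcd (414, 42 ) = 6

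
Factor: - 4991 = -7^1*23^1*31^1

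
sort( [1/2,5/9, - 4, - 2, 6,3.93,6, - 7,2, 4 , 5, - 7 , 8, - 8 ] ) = [ - 8, - 7, - 7, - 4, - 2,  1/2, 5/9, 2,3.93,4,5,6,6, 8 ] 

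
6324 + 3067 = 9391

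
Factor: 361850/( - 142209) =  - 2^1*3^( - 3 )*5^2*23^ ( - 1 )*229^( - 1 )*7237^1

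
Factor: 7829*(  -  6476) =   -  2^2*1619^1*7829^1 = - 50700604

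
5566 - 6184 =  - 618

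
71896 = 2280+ 69616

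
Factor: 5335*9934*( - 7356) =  - 389852478840 = -2^3*3^1 * 5^1*11^1*97^1*613^1*4967^1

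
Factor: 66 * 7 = 2^1 *3^1*7^1*11^1 = 462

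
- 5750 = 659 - 6409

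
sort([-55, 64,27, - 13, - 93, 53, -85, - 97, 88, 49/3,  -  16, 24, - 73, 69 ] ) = [ - 97, - 93, - 85 ,- 73, - 55 , - 16, - 13, 49/3, 24, 27 , 53,64,  69,88 ]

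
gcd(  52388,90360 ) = 4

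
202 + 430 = 632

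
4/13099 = 4/13099 = 0.00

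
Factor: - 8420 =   -  2^2  *  5^1*421^1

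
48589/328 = 48589/328 =148.14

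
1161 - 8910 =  - 7749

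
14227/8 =14227/8 = 1778.38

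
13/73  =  13/73 = 0.18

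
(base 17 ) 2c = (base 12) 3A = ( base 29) 1h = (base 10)46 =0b101110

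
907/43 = 21+ 4/43 = 21.09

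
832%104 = 0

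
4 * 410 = 1640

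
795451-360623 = 434828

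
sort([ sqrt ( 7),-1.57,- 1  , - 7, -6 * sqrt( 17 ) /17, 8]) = [  -  7, - 1.57, - 6*sqrt(17)/17, - 1,sqrt(7),8 ]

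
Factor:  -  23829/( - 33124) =2^(-2 )*3^1*7^( - 2)*47^1 = 141/196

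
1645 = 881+764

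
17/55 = 17/55 =0.31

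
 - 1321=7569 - 8890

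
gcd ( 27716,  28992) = 4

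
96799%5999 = 815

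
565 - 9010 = -8445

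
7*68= 476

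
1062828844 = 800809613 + 262019231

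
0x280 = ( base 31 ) KK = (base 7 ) 1603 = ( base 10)640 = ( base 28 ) MO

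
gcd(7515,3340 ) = 835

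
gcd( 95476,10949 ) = 1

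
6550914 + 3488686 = 10039600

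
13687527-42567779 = -28880252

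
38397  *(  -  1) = - 38397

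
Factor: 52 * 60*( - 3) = - 2^4*3^2*5^1* 13^1 = - 9360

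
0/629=0 = 0.00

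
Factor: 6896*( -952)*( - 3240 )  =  21270574080= 2^10*3^4*5^1 * 7^1  *17^1*431^1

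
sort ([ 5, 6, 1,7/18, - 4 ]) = [-4, 7/18,  1, 5  ,  6] 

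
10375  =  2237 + 8138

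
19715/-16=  - 19715/16 = - 1232.19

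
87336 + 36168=123504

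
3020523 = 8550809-5530286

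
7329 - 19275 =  - 11946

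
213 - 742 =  - 529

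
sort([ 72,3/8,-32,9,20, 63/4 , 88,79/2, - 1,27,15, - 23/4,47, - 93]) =[ - 93, - 32,-23/4,  -  1,3/8,9,15, 63/4, 20,27, 79/2,47,72, 88 ] 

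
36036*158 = 5693688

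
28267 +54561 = 82828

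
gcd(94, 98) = 2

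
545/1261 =545/1261 = 0.43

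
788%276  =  236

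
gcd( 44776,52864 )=8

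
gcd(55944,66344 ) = 8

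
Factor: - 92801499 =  - 3^1*7^1*67^1*65957^1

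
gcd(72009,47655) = 27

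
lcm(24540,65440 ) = 196320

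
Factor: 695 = 5^1*139^1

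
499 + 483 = 982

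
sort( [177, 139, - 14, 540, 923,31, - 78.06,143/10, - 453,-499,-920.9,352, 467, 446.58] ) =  [  -  920.9,- 499,-453,  -  78.06  ,  -  14 , 143/10, 31 , 139,177, 352,446.58,  467, 540,923 ]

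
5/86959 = 5/86959 =0.00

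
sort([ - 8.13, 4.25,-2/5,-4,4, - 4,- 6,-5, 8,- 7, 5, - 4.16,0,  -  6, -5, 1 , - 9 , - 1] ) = [-9,  -  8.13, - 7, - 6,  -  6,- 5,- 5,  -  4.16,  -  4,  -  4,-1,-2/5, 0,1, 4, 4.25 , 5,  8 ] 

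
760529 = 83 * 9163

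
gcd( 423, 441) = 9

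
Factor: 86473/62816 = 2^(-5)*13^( - 1)*43^1 * 151^( - 1)*2011^1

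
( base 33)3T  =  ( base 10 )128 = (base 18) 72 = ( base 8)200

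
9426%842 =164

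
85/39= 85/39=2.18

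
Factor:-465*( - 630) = 292950 =2^1*3^3 * 5^2*7^1*31^1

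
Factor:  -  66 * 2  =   - 132 = - 2^2*3^1*11^1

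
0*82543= 0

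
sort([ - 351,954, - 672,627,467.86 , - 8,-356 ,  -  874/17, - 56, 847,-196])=[ - 672, - 356, - 351, - 196,  -  56, - 874/17, - 8, 467.86, 627,847 , 954]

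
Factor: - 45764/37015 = - 68/55 = -  2^2*  5^( -1)*11^(  -  1)*17^1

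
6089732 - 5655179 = 434553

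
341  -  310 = 31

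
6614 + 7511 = 14125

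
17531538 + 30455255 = 47986793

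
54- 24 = 30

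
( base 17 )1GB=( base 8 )1074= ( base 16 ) 23C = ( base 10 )572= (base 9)705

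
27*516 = 13932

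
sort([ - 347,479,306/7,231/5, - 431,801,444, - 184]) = [ - 431, - 347, - 184, 306/7,231/5, 444, 479, 801]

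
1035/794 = 1+ 241/794=1.30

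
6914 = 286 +6628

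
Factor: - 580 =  - 2^2 * 5^1 * 29^1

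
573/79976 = 573/79976 = 0.01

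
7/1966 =7/1966 = 0.00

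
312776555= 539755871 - 226979316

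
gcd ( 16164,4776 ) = 12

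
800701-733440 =67261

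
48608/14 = 3472 = 3472.00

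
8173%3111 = 1951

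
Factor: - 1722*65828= -2^3*3^1 * 7^2*41^1*2351^1 = -113355816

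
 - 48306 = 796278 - 844584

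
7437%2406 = 219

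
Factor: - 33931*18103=- 614252893 =- 43^1  *  421^1 * 33931^1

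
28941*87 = 2517867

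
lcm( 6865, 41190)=41190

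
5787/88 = 65 + 67/88 = 65.76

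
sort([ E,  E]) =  [ E,E ] 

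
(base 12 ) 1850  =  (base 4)231330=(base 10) 2940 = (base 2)101101111100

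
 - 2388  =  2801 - 5189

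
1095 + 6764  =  7859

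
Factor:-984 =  - 2^3 * 3^1 * 41^1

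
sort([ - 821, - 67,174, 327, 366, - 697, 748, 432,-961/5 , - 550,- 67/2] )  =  [ - 821, - 697,  -  550,-961/5, - 67, - 67/2, 174,327, 366,432,  748 ] 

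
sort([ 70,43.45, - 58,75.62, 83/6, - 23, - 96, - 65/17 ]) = [ - 96,-58, - 23,  -  65/17,83/6,43.45,70,75.62 ]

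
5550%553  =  20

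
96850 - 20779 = 76071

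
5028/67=75 + 3/67 = 75.04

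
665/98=95/14 = 6.79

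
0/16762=0= 0.00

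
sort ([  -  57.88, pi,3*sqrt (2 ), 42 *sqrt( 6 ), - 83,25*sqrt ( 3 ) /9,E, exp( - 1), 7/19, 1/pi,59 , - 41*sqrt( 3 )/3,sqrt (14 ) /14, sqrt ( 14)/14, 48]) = [ - 83, - 57.88,- 41*sqrt( 3 ) /3 , sqrt( 14 ) /14, sqrt(  14 ) /14,1/pi, exp(  -  1),7/19, E,pi , 3 * sqrt( 2 ) , 25*sqrt( 3)/9, 48, 59,42*sqrt( 6 )]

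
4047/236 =17 + 35/236 = 17.15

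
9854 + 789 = 10643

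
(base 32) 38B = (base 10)3339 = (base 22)6jh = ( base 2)110100001011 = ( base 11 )2566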